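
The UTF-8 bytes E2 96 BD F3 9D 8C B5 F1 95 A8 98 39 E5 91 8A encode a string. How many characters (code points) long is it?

Byte at offset 0: 0xE2 = 11100010 → 3-byte char (#1). Advance 3.
Byte at offset 3: 0xF3 = 11110011 → 4-byte char (#2). Advance 4.
Byte at offset 7: 0xF1 = 11110001 → 4-byte char (#3). Advance 4.
Byte at offset 11: 0x39 = 00111001 → 1-byte char (#4). Advance 1.
Byte at offset 12: 0xE5 = 11100101 → 3-byte char (#5). Advance 3.
Reached end at offset 15 after 5 code points.

5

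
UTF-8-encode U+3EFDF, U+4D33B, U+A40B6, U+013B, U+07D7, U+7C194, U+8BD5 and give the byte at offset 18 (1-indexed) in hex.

0xBC

1-indexed offset 18 is 0-indexed offset 17.
U+3EFDF → 4-byte form F0 BE BF 9F at offsets 0–3.
U+4D33B → 4-byte form F1 8D 8C BB at offsets 4–7.
U+A40B6 → 4-byte form F2 A4 82 B6 at offsets 8–11.
U+013B → 2-byte form C4 BB at offsets 12–13.
U+07D7 → 2-byte form DF 97 at offsets 14–15.
U+7C194 → 4-byte form F1 BC 86 94 at offsets 16–19.
Offset 17 falls in char 6's range; it's byte 2 of F1 BC 86 94 = 0xBC.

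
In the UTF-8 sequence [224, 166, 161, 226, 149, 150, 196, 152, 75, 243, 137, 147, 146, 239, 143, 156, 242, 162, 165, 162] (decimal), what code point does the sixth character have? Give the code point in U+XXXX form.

Offset 0: leading byte 0xE0 = 11100000 → 3-byte char #1 = E0 A6 A1.
Offset 3: leading byte 0xE2 = 11100010 → 3-byte char #2 = E2 95 96.
Offset 6: leading byte 0xC4 = 11000100 → 2-byte char #3 = C4 98.
Offset 8: leading byte 0x4B = 01001011 → 1-byte char #4 = 4B.
Offset 9: leading byte 0xF3 = 11110011 → 4-byte char #5 = F3 89 93 92.
Offset 13: leading byte 0xEF = 11101111 → 3-byte char #6 = EF 8F 9C.
Leading byte 0xEF = 11101111 matches 1110xxxx → 3-byte sequence.
Byte 1: 0xEF = 11101111, payload 1111 (4 bits).
Byte 2: 0x8F = 10001111 (10xxxxxx ✓), payload 001111.
Byte 3: 0x9C = 10011100 (10xxxxxx ✓), payload 011100.
Concatenate: 1111001111011100 = 0xF3DC (16 bits → U+F3DC).

U+F3DC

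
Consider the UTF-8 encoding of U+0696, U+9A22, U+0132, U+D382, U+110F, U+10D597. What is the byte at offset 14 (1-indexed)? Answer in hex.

1-indexed offset 14 is 0-indexed offset 13.
U+0696 → 2-byte form DA 96 at offsets 0–1.
U+9A22 → 3-byte form E9 A8 A2 at offsets 2–4.
U+0132 → 2-byte form C4 B2 at offsets 5–6.
U+D382 → 3-byte form ED 8E 82 at offsets 7–9.
U+110F → 3-byte form E1 84 8F at offsets 10–12.
U+10D597 → 4-byte form F4 8D 96 97 at offsets 13–16.
Offset 13 falls in char 6's range; it's byte 1 of F4 8D 96 97 = 0xF4.

0xF4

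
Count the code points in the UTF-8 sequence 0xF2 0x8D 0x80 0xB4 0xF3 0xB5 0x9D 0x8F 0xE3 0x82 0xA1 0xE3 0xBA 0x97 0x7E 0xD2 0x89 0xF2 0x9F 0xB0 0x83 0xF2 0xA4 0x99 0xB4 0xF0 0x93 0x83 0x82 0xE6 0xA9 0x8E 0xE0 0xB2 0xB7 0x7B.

Byte at offset 0: 0xF2 = 11110010 → 4-byte char (#1). Advance 4.
Byte at offset 4: 0xF3 = 11110011 → 4-byte char (#2). Advance 4.
Byte at offset 8: 0xE3 = 11100011 → 3-byte char (#3). Advance 3.
Byte at offset 11: 0xE3 = 11100011 → 3-byte char (#4). Advance 3.
Byte at offset 14: 0x7E = 01111110 → 1-byte char (#5). Advance 1.
Byte at offset 15: 0xD2 = 11010010 → 2-byte char (#6). Advance 2.
Byte at offset 17: 0xF2 = 11110010 → 4-byte char (#7). Advance 4.
Byte at offset 21: 0xF2 = 11110010 → 4-byte char (#8). Advance 4.
Byte at offset 25: 0xF0 = 11110000 → 4-byte char (#9). Advance 4.
Byte at offset 29: 0xE6 = 11100110 → 3-byte char (#10). Advance 3.
Byte at offset 32: 0xE0 = 11100000 → 3-byte char (#11). Advance 3.
Byte at offset 35: 0x7B = 01111011 → 1-byte char (#12). Advance 1.
Reached end at offset 36 after 12 code points.

12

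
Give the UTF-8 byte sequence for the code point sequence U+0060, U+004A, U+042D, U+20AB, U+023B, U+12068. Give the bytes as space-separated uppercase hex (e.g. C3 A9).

60 4A D0 AD E2 82 AB C8 BB F0 92 81 A8

U+0060: 1-byte form → 60.
U+004A: 1-byte form → 4A.
U+042D: 2-byte form → D0 AD.
U+20AB: 3-byte form → E2 82 AB.
U+023B: 2-byte form → C8 BB.
U+12068: 4-byte form → F0 92 81 A8.
Concatenated (13 bytes): 60 4A D0 AD E2 82 AB C8 BB F0 92 81 A8.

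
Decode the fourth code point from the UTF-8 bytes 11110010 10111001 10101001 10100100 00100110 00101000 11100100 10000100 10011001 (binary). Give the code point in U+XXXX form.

Offset 0: leading byte 0xF2 = 11110010 → 4-byte char #1 = F2 B9 A9 A4.
Offset 4: leading byte 0x26 = 00100110 → 1-byte char #2 = 26.
Offset 5: leading byte 0x28 = 00101000 → 1-byte char #3 = 28.
Offset 6: leading byte 0xE4 = 11100100 → 3-byte char #4 = E4 84 99.
Leading byte 0xE4 = 11100100 matches 1110xxxx → 3-byte sequence.
Byte 1: 0xE4 = 11100100, payload 0100 (4 bits).
Byte 2: 0x84 = 10000100 (10xxxxxx ✓), payload 000100.
Byte 3: 0x99 = 10011001 (10xxxxxx ✓), payload 011001.
Concatenate: 0100000100011001 = 0x4119 (16 bits → U+4119).

U+4119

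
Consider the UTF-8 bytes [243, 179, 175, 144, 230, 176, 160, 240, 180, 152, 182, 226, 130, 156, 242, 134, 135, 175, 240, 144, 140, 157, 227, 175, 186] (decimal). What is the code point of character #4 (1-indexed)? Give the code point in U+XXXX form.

U+209C

Offset 0: leading byte 0xF3 = 11110011 → 4-byte char #1 = F3 B3 AF 90.
Offset 4: leading byte 0xE6 = 11100110 → 3-byte char #2 = E6 B0 A0.
Offset 7: leading byte 0xF0 = 11110000 → 4-byte char #3 = F0 B4 98 B6.
Offset 11: leading byte 0xE2 = 11100010 → 3-byte char #4 = E2 82 9C.
Leading byte 0xE2 = 11100010 matches 1110xxxx → 3-byte sequence.
Byte 1: 0xE2 = 11100010, payload 0010 (4 bits).
Byte 2: 0x82 = 10000010 (10xxxxxx ✓), payload 000010.
Byte 3: 0x9C = 10011100 (10xxxxxx ✓), payload 011100.
Concatenate: 0010000010011100 = 0x209C (16 bits → U+209C).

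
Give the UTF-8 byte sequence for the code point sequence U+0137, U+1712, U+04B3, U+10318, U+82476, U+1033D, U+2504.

C4 B7 E1 9C 92 D2 B3 F0 90 8C 98 F2 82 91 B6 F0 90 8C BD E2 94 84

U+0137: 2-byte form → C4 B7.
U+1712: 3-byte form → E1 9C 92.
U+04B3: 2-byte form → D2 B3.
U+10318: 4-byte form → F0 90 8C 98.
U+82476: 4-byte form → F2 82 91 B6.
U+1033D: 4-byte form → F0 90 8C BD.
U+2504: 3-byte form → E2 94 84.
Concatenated (22 bytes): C4 B7 E1 9C 92 D2 B3 F0 90 8C 98 F2 82 91 B6 F0 90 8C BD E2 94 84.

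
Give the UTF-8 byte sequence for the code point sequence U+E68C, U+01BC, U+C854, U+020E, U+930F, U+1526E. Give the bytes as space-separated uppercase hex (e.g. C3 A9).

EE 9A 8C C6 BC EC A1 94 C8 8E E9 8C 8F F0 95 89 AE

U+E68C: 3-byte form → EE 9A 8C.
U+01BC: 2-byte form → C6 BC.
U+C854: 3-byte form → EC A1 94.
U+020E: 2-byte form → C8 8E.
U+930F: 3-byte form → E9 8C 8F.
U+1526E: 4-byte form → F0 95 89 AE.
Concatenated (17 bytes): EE 9A 8C C6 BC EC A1 94 C8 8E E9 8C 8F F0 95 89 AE.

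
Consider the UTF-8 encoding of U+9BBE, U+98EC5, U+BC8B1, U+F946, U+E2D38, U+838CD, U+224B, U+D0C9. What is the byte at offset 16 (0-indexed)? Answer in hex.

U+9BBE → 3-byte form E9 AE BE at offsets 0–2.
U+98EC5 → 4-byte form F2 98 BB 85 at offsets 3–6.
U+BC8B1 → 4-byte form F2 BC A2 B1 at offsets 7–10.
U+F946 → 3-byte form EF A5 86 at offsets 11–13.
U+E2D38 → 4-byte form F3 A2 B4 B8 at offsets 14–17.
Offset 16 falls in char 5's range; it's byte 3 of F3 A2 B4 B8 = 0xB4.

0xB4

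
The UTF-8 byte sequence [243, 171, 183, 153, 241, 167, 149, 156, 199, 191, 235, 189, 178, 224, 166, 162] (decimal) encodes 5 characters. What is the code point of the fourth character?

U+BF72

Offset 0: leading byte 0xF3 = 11110011 → 4-byte char #1 = F3 AB B7 99.
Offset 4: leading byte 0xF1 = 11110001 → 4-byte char #2 = F1 A7 95 9C.
Offset 8: leading byte 0xC7 = 11000111 → 2-byte char #3 = C7 BF.
Offset 10: leading byte 0xEB = 11101011 → 3-byte char #4 = EB BD B2.
Leading byte 0xEB = 11101011 matches 1110xxxx → 3-byte sequence.
Byte 1: 0xEB = 11101011, payload 1011 (4 bits).
Byte 2: 0xBD = 10111101 (10xxxxxx ✓), payload 111101.
Byte 3: 0xB2 = 10110010 (10xxxxxx ✓), payload 110010.
Concatenate: 1011111101110010 = 0xBF72 (16 bits → U+BF72).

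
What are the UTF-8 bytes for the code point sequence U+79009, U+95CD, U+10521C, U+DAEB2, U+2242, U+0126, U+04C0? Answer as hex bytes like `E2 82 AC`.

U+79009: 4-byte form → F1 B9 80 89.
U+95CD: 3-byte form → E9 97 8D.
U+10521C: 4-byte form → F4 85 88 9C.
U+DAEB2: 4-byte form → F3 9A BA B2.
U+2242: 3-byte form → E2 89 82.
U+0126: 2-byte form → C4 A6.
U+04C0: 2-byte form → D3 80.
Concatenated (22 bytes): F1 B9 80 89 E9 97 8D F4 85 88 9C F3 9A BA B2 E2 89 82 C4 A6 D3 80.

F1 B9 80 89 E9 97 8D F4 85 88 9C F3 9A BA B2 E2 89 82 C4 A6 D3 80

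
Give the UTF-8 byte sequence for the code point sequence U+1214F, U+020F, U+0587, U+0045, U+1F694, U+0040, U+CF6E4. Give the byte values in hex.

U+1214F: 4-byte form → F0 92 85 8F.
U+020F: 2-byte form → C8 8F.
U+0587: 2-byte form → D6 87.
U+0045: 1-byte form → 45.
U+1F694: 4-byte form → F0 9F 9A 94.
U+0040: 1-byte form → 40.
U+CF6E4: 4-byte form → F3 8F 9B A4.
Concatenated (18 bytes): F0 92 85 8F C8 8F D6 87 45 F0 9F 9A 94 40 F3 8F 9B A4.

F0 92 85 8F C8 8F D6 87 45 F0 9F 9A 94 40 F3 8F 9B A4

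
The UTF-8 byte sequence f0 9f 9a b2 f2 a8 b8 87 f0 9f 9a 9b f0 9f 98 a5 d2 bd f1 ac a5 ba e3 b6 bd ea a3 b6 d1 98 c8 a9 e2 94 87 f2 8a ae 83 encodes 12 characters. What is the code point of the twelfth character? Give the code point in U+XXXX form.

Offset 0: leading byte 0xF0 = 11110000 → 4-byte char #1 = F0 9F 9A B2.
Offset 4: leading byte 0xF2 = 11110010 → 4-byte char #2 = F2 A8 B8 87.
Offset 8: leading byte 0xF0 = 11110000 → 4-byte char #3 = F0 9F 9A 9B.
Offset 12: leading byte 0xF0 = 11110000 → 4-byte char #4 = F0 9F 98 A5.
Offset 16: leading byte 0xD2 = 11010010 → 2-byte char #5 = D2 BD.
Offset 18: leading byte 0xF1 = 11110001 → 4-byte char #6 = F1 AC A5 BA.
Offset 22: leading byte 0xE3 = 11100011 → 3-byte char #7 = E3 B6 BD.
Offset 25: leading byte 0xEA = 11101010 → 3-byte char #8 = EA A3 B6.
Offset 28: leading byte 0xD1 = 11010001 → 2-byte char #9 = D1 98.
Offset 30: leading byte 0xC8 = 11001000 → 2-byte char #10 = C8 A9.
Offset 32: leading byte 0xE2 = 11100010 → 3-byte char #11 = E2 94 87.
Offset 35: leading byte 0xF2 = 11110010 → 4-byte char #12 = F2 8A AE 83.
Leading byte 0xF2 = 11110010 matches 11110xxx → 4-byte sequence.
Byte 1: 0xF2 = 11110010, payload 010 (3 bits).
Byte 2: 0x8A = 10001010 (10xxxxxx ✓), payload 001010.
Byte 3: 0xAE = 10101110 (10xxxxxx ✓), payload 101110.
Byte 4: 0x83 = 10000011 (10xxxxxx ✓), payload 000011.
Concatenate: 010001010101110000011 = 0x8AB83 (21 bits → U+8AB83).

U+8AB83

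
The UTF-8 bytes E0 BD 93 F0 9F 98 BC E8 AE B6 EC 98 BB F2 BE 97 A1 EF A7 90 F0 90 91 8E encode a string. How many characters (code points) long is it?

7

Byte at offset 0: 0xE0 = 11100000 → 3-byte char (#1). Advance 3.
Byte at offset 3: 0xF0 = 11110000 → 4-byte char (#2). Advance 4.
Byte at offset 7: 0xE8 = 11101000 → 3-byte char (#3). Advance 3.
Byte at offset 10: 0xEC = 11101100 → 3-byte char (#4). Advance 3.
Byte at offset 13: 0xF2 = 11110010 → 4-byte char (#5). Advance 4.
Byte at offset 17: 0xEF = 11101111 → 3-byte char (#6). Advance 3.
Byte at offset 20: 0xF0 = 11110000 → 4-byte char (#7). Advance 4.
Reached end at offset 24 after 7 code points.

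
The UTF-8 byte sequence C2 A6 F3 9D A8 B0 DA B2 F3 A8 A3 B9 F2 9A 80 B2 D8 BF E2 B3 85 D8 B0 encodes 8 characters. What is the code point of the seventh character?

U+2CC5

Offset 0: leading byte 0xC2 = 11000010 → 2-byte char #1 = C2 A6.
Offset 2: leading byte 0xF3 = 11110011 → 4-byte char #2 = F3 9D A8 B0.
Offset 6: leading byte 0xDA = 11011010 → 2-byte char #3 = DA B2.
Offset 8: leading byte 0xF3 = 11110011 → 4-byte char #4 = F3 A8 A3 B9.
Offset 12: leading byte 0xF2 = 11110010 → 4-byte char #5 = F2 9A 80 B2.
Offset 16: leading byte 0xD8 = 11011000 → 2-byte char #6 = D8 BF.
Offset 18: leading byte 0xE2 = 11100010 → 3-byte char #7 = E2 B3 85.
Leading byte 0xE2 = 11100010 matches 1110xxxx → 3-byte sequence.
Byte 1: 0xE2 = 11100010, payload 0010 (4 bits).
Byte 2: 0xB3 = 10110011 (10xxxxxx ✓), payload 110011.
Byte 3: 0x85 = 10000101 (10xxxxxx ✓), payload 000101.
Concatenate: 0010110011000101 = 0x2CC5 (16 bits → U+2CC5).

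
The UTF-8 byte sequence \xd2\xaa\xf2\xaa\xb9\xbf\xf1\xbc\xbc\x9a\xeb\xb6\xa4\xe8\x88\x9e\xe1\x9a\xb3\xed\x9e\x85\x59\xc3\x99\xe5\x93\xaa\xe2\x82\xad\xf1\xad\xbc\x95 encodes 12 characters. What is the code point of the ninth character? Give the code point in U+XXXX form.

Offset 0: leading byte 0xD2 = 11010010 → 2-byte char #1 = D2 AA.
Offset 2: leading byte 0xF2 = 11110010 → 4-byte char #2 = F2 AA B9 BF.
Offset 6: leading byte 0xF1 = 11110001 → 4-byte char #3 = F1 BC BC 9A.
Offset 10: leading byte 0xEB = 11101011 → 3-byte char #4 = EB B6 A4.
Offset 13: leading byte 0xE8 = 11101000 → 3-byte char #5 = E8 88 9E.
Offset 16: leading byte 0xE1 = 11100001 → 3-byte char #6 = E1 9A B3.
Offset 19: leading byte 0xED = 11101101 → 3-byte char #7 = ED 9E 85.
Offset 22: leading byte 0x59 = 01011001 → 1-byte char #8 = 59.
Offset 23: leading byte 0xC3 = 11000011 → 2-byte char #9 = C3 99.
Leading byte 0xC3 = 11000011 matches 110xxxxx → 2-byte sequence.
Byte 1: 0xC3 = 11000011, payload 00011 (5 bits).
Byte 2: 0x99 = 10011001 (10xxxxxx ✓), payload 011001.
Concatenate: 00011011001 = 0xD9 (11 bits → U+00D9).

U+00D9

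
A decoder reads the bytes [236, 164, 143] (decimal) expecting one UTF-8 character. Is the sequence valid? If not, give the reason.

valid

Leading byte 0xEC = 11101100 → 3-byte form.
Continuation bytes 0xA4=10100100, 0x8F=10001111 all match 10xxxxxx.
Decoded value 0xC90F is ≥ 0x800 (shortest form) and not a surrogate.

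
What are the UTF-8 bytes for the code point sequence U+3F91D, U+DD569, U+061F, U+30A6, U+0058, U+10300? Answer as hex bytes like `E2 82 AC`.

F0 BF A4 9D F3 9D 95 A9 D8 9F E3 82 A6 58 F0 90 8C 80

U+3F91D: 4-byte form → F0 BF A4 9D.
U+DD569: 4-byte form → F3 9D 95 A9.
U+061F: 2-byte form → D8 9F.
U+30A6: 3-byte form → E3 82 A6.
U+0058: 1-byte form → 58.
U+10300: 4-byte form → F0 90 8C 80.
Concatenated (18 bytes): F0 BF A4 9D F3 9D 95 A9 D8 9F E3 82 A6 58 F0 90 8C 80.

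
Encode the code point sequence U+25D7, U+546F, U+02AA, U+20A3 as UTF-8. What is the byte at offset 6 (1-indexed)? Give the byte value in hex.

1-indexed offset 6 is 0-indexed offset 5.
U+25D7 → 3-byte form E2 97 97 at offsets 0–2.
U+546F → 3-byte form E5 91 AF at offsets 3–5.
Offset 5 falls in char 2's range; it's byte 3 of E5 91 AF = 0xAF.

0xAF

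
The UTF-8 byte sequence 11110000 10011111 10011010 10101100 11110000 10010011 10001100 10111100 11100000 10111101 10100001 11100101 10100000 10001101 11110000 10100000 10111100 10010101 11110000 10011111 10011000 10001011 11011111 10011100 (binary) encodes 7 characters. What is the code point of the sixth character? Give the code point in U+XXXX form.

U+1F60B

Offset 0: leading byte 0xF0 = 11110000 → 4-byte char #1 = F0 9F 9A AC.
Offset 4: leading byte 0xF0 = 11110000 → 4-byte char #2 = F0 93 8C BC.
Offset 8: leading byte 0xE0 = 11100000 → 3-byte char #3 = E0 BD A1.
Offset 11: leading byte 0xE5 = 11100101 → 3-byte char #4 = E5 A0 8D.
Offset 14: leading byte 0xF0 = 11110000 → 4-byte char #5 = F0 A0 BC 95.
Offset 18: leading byte 0xF0 = 11110000 → 4-byte char #6 = F0 9F 98 8B.
Leading byte 0xF0 = 11110000 matches 11110xxx → 4-byte sequence.
Byte 1: 0xF0 = 11110000, payload 000 (3 bits).
Byte 2: 0x9F = 10011111 (10xxxxxx ✓), payload 011111.
Byte 3: 0x98 = 10011000 (10xxxxxx ✓), payload 011000.
Byte 4: 0x8B = 10001011 (10xxxxxx ✓), payload 001011.
Concatenate: 000011111011000001011 = 0x1F60B (21 bits → U+1F60B).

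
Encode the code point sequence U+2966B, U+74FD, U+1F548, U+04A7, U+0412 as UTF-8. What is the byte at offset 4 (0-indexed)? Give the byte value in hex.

0xE7

U+2966B → 4-byte form F0 A9 99 AB at offsets 0–3.
U+74FD → 3-byte form E7 93 BD at offsets 4–6.
Offset 4 falls in char 2's range; it's byte 1 of E7 93 BD = 0xE7.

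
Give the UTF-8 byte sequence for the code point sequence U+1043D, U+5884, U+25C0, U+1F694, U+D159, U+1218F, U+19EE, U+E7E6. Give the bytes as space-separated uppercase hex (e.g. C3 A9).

F0 90 90 BD E5 A2 84 E2 97 80 F0 9F 9A 94 ED 85 99 F0 92 86 8F E1 A7 AE EE 9F A6

U+1043D: 4-byte form → F0 90 90 BD.
U+5884: 3-byte form → E5 A2 84.
U+25C0: 3-byte form → E2 97 80.
U+1F694: 4-byte form → F0 9F 9A 94.
U+D159: 3-byte form → ED 85 99.
U+1218F: 4-byte form → F0 92 86 8F.
U+19EE: 3-byte form → E1 A7 AE.
U+E7E6: 3-byte form → EE 9F A6.
Concatenated (27 bytes): F0 90 90 BD E5 A2 84 E2 97 80 F0 9F 9A 94 ED 85 99 F0 92 86 8F E1 A7 AE EE 9F A6.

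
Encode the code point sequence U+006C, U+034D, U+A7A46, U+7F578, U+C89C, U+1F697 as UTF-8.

U+006C: 1-byte form → 6C.
U+034D: 2-byte form → CD 8D.
U+A7A46: 4-byte form → F2 A7 A9 86.
U+7F578: 4-byte form → F1 BF 95 B8.
U+C89C: 3-byte form → EC A2 9C.
U+1F697: 4-byte form → F0 9F 9A 97.
Concatenated (18 bytes): 6C CD 8D F2 A7 A9 86 F1 BF 95 B8 EC A2 9C F0 9F 9A 97.

6C CD 8D F2 A7 A9 86 F1 BF 95 B8 EC A2 9C F0 9F 9A 97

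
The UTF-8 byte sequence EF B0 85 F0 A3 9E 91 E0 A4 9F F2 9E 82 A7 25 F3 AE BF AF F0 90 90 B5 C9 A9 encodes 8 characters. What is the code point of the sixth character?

Offset 0: leading byte 0xEF = 11101111 → 3-byte char #1 = EF B0 85.
Offset 3: leading byte 0xF0 = 11110000 → 4-byte char #2 = F0 A3 9E 91.
Offset 7: leading byte 0xE0 = 11100000 → 3-byte char #3 = E0 A4 9F.
Offset 10: leading byte 0xF2 = 11110010 → 4-byte char #4 = F2 9E 82 A7.
Offset 14: leading byte 0x25 = 00100101 → 1-byte char #5 = 25.
Offset 15: leading byte 0xF3 = 11110011 → 4-byte char #6 = F3 AE BF AF.
Leading byte 0xF3 = 11110011 matches 11110xxx → 4-byte sequence.
Byte 1: 0xF3 = 11110011, payload 011 (3 bits).
Byte 2: 0xAE = 10101110 (10xxxxxx ✓), payload 101110.
Byte 3: 0xBF = 10111111 (10xxxxxx ✓), payload 111111.
Byte 4: 0xAF = 10101111 (10xxxxxx ✓), payload 101111.
Concatenate: 011101110111111101111 = 0xEEFEF (21 bits → U+EEFEF).

U+EEFEF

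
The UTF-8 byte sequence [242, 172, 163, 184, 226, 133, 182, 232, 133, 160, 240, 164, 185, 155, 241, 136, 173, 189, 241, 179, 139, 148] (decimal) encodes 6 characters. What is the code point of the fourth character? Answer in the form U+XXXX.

U+24E5B

Offset 0: leading byte 0xF2 = 11110010 → 4-byte char #1 = F2 AC A3 B8.
Offset 4: leading byte 0xE2 = 11100010 → 3-byte char #2 = E2 85 B6.
Offset 7: leading byte 0xE8 = 11101000 → 3-byte char #3 = E8 85 A0.
Offset 10: leading byte 0xF0 = 11110000 → 4-byte char #4 = F0 A4 B9 9B.
Leading byte 0xF0 = 11110000 matches 11110xxx → 4-byte sequence.
Byte 1: 0xF0 = 11110000, payload 000 (3 bits).
Byte 2: 0xA4 = 10100100 (10xxxxxx ✓), payload 100100.
Byte 3: 0xB9 = 10111001 (10xxxxxx ✓), payload 111001.
Byte 4: 0x9B = 10011011 (10xxxxxx ✓), payload 011011.
Concatenate: 000100100111001011011 = 0x24E5B (21 bits → U+24E5B).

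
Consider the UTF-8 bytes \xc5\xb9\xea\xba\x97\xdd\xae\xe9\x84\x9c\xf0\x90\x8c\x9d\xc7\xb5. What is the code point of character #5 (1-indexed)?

Offset 0: leading byte 0xC5 = 11000101 → 2-byte char #1 = C5 B9.
Offset 2: leading byte 0xEA = 11101010 → 3-byte char #2 = EA BA 97.
Offset 5: leading byte 0xDD = 11011101 → 2-byte char #3 = DD AE.
Offset 7: leading byte 0xE9 = 11101001 → 3-byte char #4 = E9 84 9C.
Offset 10: leading byte 0xF0 = 11110000 → 4-byte char #5 = F0 90 8C 9D.
Leading byte 0xF0 = 11110000 matches 11110xxx → 4-byte sequence.
Byte 1: 0xF0 = 11110000, payload 000 (3 bits).
Byte 2: 0x90 = 10010000 (10xxxxxx ✓), payload 010000.
Byte 3: 0x8C = 10001100 (10xxxxxx ✓), payload 001100.
Byte 4: 0x9D = 10011101 (10xxxxxx ✓), payload 011101.
Concatenate: 000010000001100011101 = 0x1031D (21 bits → U+1031D).

U+1031D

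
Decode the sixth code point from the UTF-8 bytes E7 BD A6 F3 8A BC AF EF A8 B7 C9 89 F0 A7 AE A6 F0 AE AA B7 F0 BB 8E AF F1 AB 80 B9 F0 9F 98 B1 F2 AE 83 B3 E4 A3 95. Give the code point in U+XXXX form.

U+2EAB7

Offset 0: leading byte 0xE7 = 11100111 → 3-byte char #1 = E7 BD A6.
Offset 3: leading byte 0xF3 = 11110011 → 4-byte char #2 = F3 8A BC AF.
Offset 7: leading byte 0xEF = 11101111 → 3-byte char #3 = EF A8 B7.
Offset 10: leading byte 0xC9 = 11001001 → 2-byte char #4 = C9 89.
Offset 12: leading byte 0xF0 = 11110000 → 4-byte char #5 = F0 A7 AE A6.
Offset 16: leading byte 0xF0 = 11110000 → 4-byte char #6 = F0 AE AA B7.
Leading byte 0xF0 = 11110000 matches 11110xxx → 4-byte sequence.
Byte 1: 0xF0 = 11110000, payload 000 (3 bits).
Byte 2: 0xAE = 10101110 (10xxxxxx ✓), payload 101110.
Byte 3: 0xAA = 10101010 (10xxxxxx ✓), payload 101010.
Byte 4: 0xB7 = 10110111 (10xxxxxx ✓), payload 110111.
Concatenate: 000101110101010110111 = 0x2EAB7 (21 bits → U+2EAB7).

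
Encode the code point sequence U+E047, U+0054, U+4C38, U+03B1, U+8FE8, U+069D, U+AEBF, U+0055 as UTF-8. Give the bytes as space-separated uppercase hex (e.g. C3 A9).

EE 81 87 54 E4 B0 B8 CE B1 E8 BF A8 DA 9D EA BA BF 55

U+E047: 3-byte form → EE 81 87.
U+0054: 1-byte form → 54.
U+4C38: 3-byte form → E4 B0 B8.
U+03B1: 2-byte form → CE B1.
U+8FE8: 3-byte form → E8 BF A8.
U+069D: 2-byte form → DA 9D.
U+AEBF: 3-byte form → EA BA BF.
U+0055: 1-byte form → 55.
Concatenated (18 bytes): EE 81 87 54 E4 B0 B8 CE B1 E8 BF A8 DA 9D EA BA BF 55.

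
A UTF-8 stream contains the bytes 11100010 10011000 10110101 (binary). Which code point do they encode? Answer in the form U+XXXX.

U+2635

Leading byte 0xE2 = 11100010 matches 1110xxxx → 3-byte sequence.
Byte 1: 0xE2 = 11100010, payload 0010 (4 bits).
Byte 2: 0x98 = 10011000 (10xxxxxx ✓), payload 011000.
Byte 3: 0xB5 = 10110101 (10xxxxxx ✓), payload 110101.
Concatenate: 0010011000110101 = 0x2635 (16 bits → U+2635).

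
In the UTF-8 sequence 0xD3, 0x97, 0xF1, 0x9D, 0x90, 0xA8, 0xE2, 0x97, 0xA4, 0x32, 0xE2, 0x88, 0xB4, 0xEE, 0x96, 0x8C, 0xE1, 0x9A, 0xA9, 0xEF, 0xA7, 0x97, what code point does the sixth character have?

Offset 0: leading byte 0xD3 = 11010011 → 2-byte char #1 = D3 97.
Offset 2: leading byte 0xF1 = 11110001 → 4-byte char #2 = F1 9D 90 A8.
Offset 6: leading byte 0xE2 = 11100010 → 3-byte char #3 = E2 97 A4.
Offset 9: leading byte 0x32 = 00110010 → 1-byte char #4 = 32.
Offset 10: leading byte 0xE2 = 11100010 → 3-byte char #5 = E2 88 B4.
Offset 13: leading byte 0xEE = 11101110 → 3-byte char #6 = EE 96 8C.
Leading byte 0xEE = 11101110 matches 1110xxxx → 3-byte sequence.
Byte 1: 0xEE = 11101110, payload 1110 (4 bits).
Byte 2: 0x96 = 10010110 (10xxxxxx ✓), payload 010110.
Byte 3: 0x8C = 10001100 (10xxxxxx ✓), payload 001100.
Concatenate: 1110010110001100 = 0xE58C (16 bits → U+E58C).

U+E58C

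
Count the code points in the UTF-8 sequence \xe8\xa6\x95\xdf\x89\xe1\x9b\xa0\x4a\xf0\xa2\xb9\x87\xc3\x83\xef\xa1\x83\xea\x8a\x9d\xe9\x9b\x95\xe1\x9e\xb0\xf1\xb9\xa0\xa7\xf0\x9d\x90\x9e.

12

Byte at offset 0: 0xE8 = 11101000 → 3-byte char (#1). Advance 3.
Byte at offset 3: 0xDF = 11011111 → 2-byte char (#2). Advance 2.
Byte at offset 5: 0xE1 = 11100001 → 3-byte char (#3). Advance 3.
Byte at offset 8: 0x4A = 01001010 → 1-byte char (#4). Advance 1.
Byte at offset 9: 0xF0 = 11110000 → 4-byte char (#5). Advance 4.
Byte at offset 13: 0xC3 = 11000011 → 2-byte char (#6). Advance 2.
Byte at offset 15: 0xEF = 11101111 → 3-byte char (#7). Advance 3.
Byte at offset 18: 0xEA = 11101010 → 3-byte char (#8). Advance 3.
Byte at offset 21: 0xE9 = 11101001 → 3-byte char (#9). Advance 3.
Byte at offset 24: 0xE1 = 11100001 → 3-byte char (#10). Advance 3.
Byte at offset 27: 0xF1 = 11110001 → 4-byte char (#11). Advance 4.
Byte at offset 31: 0xF0 = 11110000 → 4-byte char (#12). Advance 4.
Reached end at offset 35 after 12 code points.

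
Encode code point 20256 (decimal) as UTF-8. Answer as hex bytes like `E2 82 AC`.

U+4F20 = 0x4F20 = 20256 decimal. In range U+0800–U+FFFF → 3-byte form: 1110xxxx 10xxxxxx 10xxxxxx.
Binary (16 bits): 0100111100100000.
Split 4+6+6: 0100 | 111100 | 100000.
Byte 1: 11100100 = 0xE4.
Byte 2: 10111100 = 0xBC.
Byte 3: 10100000 = 0xA0.

E4 BC A0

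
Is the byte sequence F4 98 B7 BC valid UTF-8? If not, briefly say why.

Leading byte 0xF4 = 11110100 → 4-byte form.
Payload = 0x118DFC, which exceeds U+10FFFF, the maximum Unicode code point. (Leading bytes F5–FF, or F4 followed by ≥ 0x90, are invalid.)

invalid (encodes a value above U+10FFFF)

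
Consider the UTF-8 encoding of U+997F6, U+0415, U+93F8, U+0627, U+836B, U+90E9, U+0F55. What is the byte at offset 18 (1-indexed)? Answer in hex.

0xE0

1-indexed offset 18 is 0-indexed offset 17.
U+997F6 → 4-byte form F2 99 9F B6 at offsets 0–3.
U+0415 → 2-byte form D0 95 at offsets 4–5.
U+93F8 → 3-byte form E9 8F B8 at offsets 6–8.
U+0627 → 2-byte form D8 A7 at offsets 9–10.
U+836B → 3-byte form E8 8D AB at offsets 11–13.
U+90E9 → 3-byte form E9 83 A9 at offsets 14–16.
U+0F55 → 3-byte form E0 BD 95 at offsets 17–19.
Offset 17 falls in char 7's range; it's byte 1 of E0 BD 95 = 0xE0.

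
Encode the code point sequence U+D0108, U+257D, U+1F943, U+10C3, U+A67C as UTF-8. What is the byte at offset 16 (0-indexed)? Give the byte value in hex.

0xBC

U+D0108 → 4-byte form F3 90 84 88 at offsets 0–3.
U+257D → 3-byte form E2 95 BD at offsets 4–6.
U+1F943 → 4-byte form F0 9F A5 83 at offsets 7–10.
U+10C3 → 3-byte form E1 83 83 at offsets 11–13.
U+A67C → 3-byte form EA 99 BC at offsets 14–16.
Offset 16 falls in char 5's range; it's byte 3 of EA 99 BC = 0xBC.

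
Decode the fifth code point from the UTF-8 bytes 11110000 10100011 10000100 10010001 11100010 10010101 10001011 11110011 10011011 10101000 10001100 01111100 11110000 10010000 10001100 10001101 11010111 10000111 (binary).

U+1030D

Offset 0: leading byte 0xF0 = 11110000 → 4-byte char #1 = F0 A3 84 91.
Offset 4: leading byte 0xE2 = 11100010 → 3-byte char #2 = E2 95 8B.
Offset 7: leading byte 0xF3 = 11110011 → 4-byte char #3 = F3 9B A8 8C.
Offset 11: leading byte 0x7C = 01111100 → 1-byte char #4 = 7C.
Offset 12: leading byte 0xF0 = 11110000 → 4-byte char #5 = F0 90 8C 8D.
Leading byte 0xF0 = 11110000 matches 11110xxx → 4-byte sequence.
Byte 1: 0xF0 = 11110000, payload 000 (3 bits).
Byte 2: 0x90 = 10010000 (10xxxxxx ✓), payload 010000.
Byte 3: 0x8C = 10001100 (10xxxxxx ✓), payload 001100.
Byte 4: 0x8D = 10001101 (10xxxxxx ✓), payload 001101.
Concatenate: 000010000001100001101 = 0x1030D (21 bits → U+1030D).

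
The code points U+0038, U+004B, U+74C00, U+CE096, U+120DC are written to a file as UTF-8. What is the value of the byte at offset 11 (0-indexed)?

U+0038 → 1-byte form 38 at offsets 0–0.
U+004B → 1-byte form 4B at offsets 1–1.
U+74C00 → 4-byte form F1 B4 B0 80 at offsets 2–5.
U+CE096 → 4-byte form F3 8E 82 96 at offsets 6–9.
U+120DC → 4-byte form F0 92 83 9C at offsets 10–13.
Offset 11 falls in char 5's range; it's byte 2 of F0 92 83 9C = 0x92.

0x92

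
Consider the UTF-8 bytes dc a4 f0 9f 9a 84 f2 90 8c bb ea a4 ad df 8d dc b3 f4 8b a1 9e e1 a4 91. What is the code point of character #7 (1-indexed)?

Offset 0: leading byte 0xDC = 11011100 → 2-byte char #1 = DC A4.
Offset 2: leading byte 0xF0 = 11110000 → 4-byte char #2 = F0 9F 9A 84.
Offset 6: leading byte 0xF2 = 11110010 → 4-byte char #3 = F2 90 8C BB.
Offset 10: leading byte 0xEA = 11101010 → 3-byte char #4 = EA A4 AD.
Offset 13: leading byte 0xDF = 11011111 → 2-byte char #5 = DF 8D.
Offset 15: leading byte 0xDC = 11011100 → 2-byte char #6 = DC B3.
Offset 17: leading byte 0xF4 = 11110100 → 4-byte char #7 = F4 8B A1 9E.
Leading byte 0xF4 = 11110100 matches 11110xxx → 4-byte sequence.
Byte 1: 0xF4 = 11110100, payload 100 (3 bits).
Byte 2: 0x8B = 10001011 (10xxxxxx ✓), payload 001011.
Byte 3: 0xA1 = 10100001 (10xxxxxx ✓), payload 100001.
Byte 4: 0x9E = 10011110 (10xxxxxx ✓), payload 011110.
Concatenate: 100001011100001011110 = 0x10B85E (21 bits → U+10B85E).

U+10B85E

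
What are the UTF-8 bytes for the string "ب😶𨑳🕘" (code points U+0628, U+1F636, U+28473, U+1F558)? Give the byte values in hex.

U+0628: 2-byte form → D8 A8.
U+1F636: 4-byte form → F0 9F 98 B6.
U+28473: 4-byte form → F0 A8 91 B3.
U+1F558: 4-byte form → F0 9F 95 98.
Concatenated (14 bytes): D8 A8 F0 9F 98 B6 F0 A8 91 B3 F0 9F 95 98.

D8 A8 F0 9F 98 B6 F0 A8 91 B3 F0 9F 95 98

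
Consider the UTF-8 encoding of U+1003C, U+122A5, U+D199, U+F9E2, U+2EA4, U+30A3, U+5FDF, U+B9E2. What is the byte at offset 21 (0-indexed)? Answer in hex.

0xBF

U+1003C → 4-byte form F0 90 80 BC at offsets 0–3.
U+122A5 → 4-byte form F0 92 8A A5 at offsets 4–7.
U+D199 → 3-byte form ED 86 99 at offsets 8–10.
U+F9E2 → 3-byte form EF A7 A2 at offsets 11–13.
U+2EA4 → 3-byte form E2 BA A4 at offsets 14–16.
U+30A3 → 3-byte form E3 82 A3 at offsets 17–19.
U+5FDF → 3-byte form E5 BF 9F at offsets 20–22.
Offset 21 falls in char 7's range; it's byte 2 of E5 BF 9F = 0xBF.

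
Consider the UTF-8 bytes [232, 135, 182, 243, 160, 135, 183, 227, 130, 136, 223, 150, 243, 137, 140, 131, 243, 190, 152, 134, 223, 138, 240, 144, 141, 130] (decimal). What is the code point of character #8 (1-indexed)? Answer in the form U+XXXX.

Offset 0: leading byte 0xE8 = 11101000 → 3-byte char #1 = E8 87 B6.
Offset 3: leading byte 0xF3 = 11110011 → 4-byte char #2 = F3 A0 87 B7.
Offset 7: leading byte 0xE3 = 11100011 → 3-byte char #3 = E3 82 88.
Offset 10: leading byte 0xDF = 11011111 → 2-byte char #4 = DF 96.
Offset 12: leading byte 0xF3 = 11110011 → 4-byte char #5 = F3 89 8C 83.
Offset 16: leading byte 0xF3 = 11110011 → 4-byte char #6 = F3 BE 98 86.
Offset 20: leading byte 0xDF = 11011111 → 2-byte char #7 = DF 8A.
Offset 22: leading byte 0xF0 = 11110000 → 4-byte char #8 = F0 90 8D 82.
Leading byte 0xF0 = 11110000 matches 11110xxx → 4-byte sequence.
Byte 1: 0xF0 = 11110000, payload 000 (3 bits).
Byte 2: 0x90 = 10010000 (10xxxxxx ✓), payload 010000.
Byte 3: 0x8D = 10001101 (10xxxxxx ✓), payload 001101.
Byte 4: 0x82 = 10000010 (10xxxxxx ✓), payload 000010.
Concatenate: 000010000001101000010 = 0x10342 (21 bits → U+10342).

U+10342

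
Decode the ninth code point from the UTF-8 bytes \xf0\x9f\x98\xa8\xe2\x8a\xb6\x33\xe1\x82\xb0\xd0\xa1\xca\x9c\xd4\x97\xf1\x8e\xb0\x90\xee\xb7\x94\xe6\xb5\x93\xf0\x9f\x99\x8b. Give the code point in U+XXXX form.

Offset 0: leading byte 0xF0 = 11110000 → 4-byte char #1 = F0 9F 98 A8.
Offset 4: leading byte 0xE2 = 11100010 → 3-byte char #2 = E2 8A B6.
Offset 7: leading byte 0x33 = 00110011 → 1-byte char #3 = 33.
Offset 8: leading byte 0xE1 = 11100001 → 3-byte char #4 = E1 82 B0.
Offset 11: leading byte 0xD0 = 11010000 → 2-byte char #5 = D0 A1.
Offset 13: leading byte 0xCA = 11001010 → 2-byte char #6 = CA 9C.
Offset 15: leading byte 0xD4 = 11010100 → 2-byte char #7 = D4 97.
Offset 17: leading byte 0xF1 = 11110001 → 4-byte char #8 = F1 8E B0 90.
Offset 21: leading byte 0xEE = 11101110 → 3-byte char #9 = EE B7 94.
Leading byte 0xEE = 11101110 matches 1110xxxx → 3-byte sequence.
Byte 1: 0xEE = 11101110, payload 1110 (4 bits).
Byte 2: 0xB7 = 10110111 (10xxxxxx ✓), payload 110111.
Byte 3: 0x94 = 10010100 (10xxxxxx ✓), payload 010100.
Concatenate: 1110110111010100 = 0xEDD4 (16 bits → U+EDD4).

U+EDD4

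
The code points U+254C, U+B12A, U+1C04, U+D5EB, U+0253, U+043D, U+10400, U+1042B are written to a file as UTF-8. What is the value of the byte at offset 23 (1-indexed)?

1-indexed offset 23 is 0-indexed offset 22.
U+254C → 3-byte form E2 95 8C at offsets 0–2.
U+B12A → 3-byte form EB 84 AA at offsets 3–5.
U+1C04 → 3-byte form E1 B0 84 at offsets 6–8.
U+D5EB → 3-byte form ED 97 AB at offsets 9–11.
U+0253 → 2-byte form C9 93 at offsets 12–13.
U+043D → 2-byte form D0 BD at offsets 14–15.
U+10400 → 4-byte form F0 90 90 80 at offsets 16–19.
U+1042B → 4-byte form F0 90 90 AB at offsets 20–23.
Offset 22 falls in char 8's range; it's byte 3 of F0 90 90 AB = 0x90.

0x90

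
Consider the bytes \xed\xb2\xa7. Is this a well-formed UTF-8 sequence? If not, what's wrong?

Structurally a 3-byte sequence; payload = 0xDCA7.
But 0xDCA7 is in U+D800–U+DFFF, the surrogate range. Surrogates are not Unicode scalar values and are forbidden in UTF-8.

invalid (encodes a surrogate (U+D800–U+DFFF))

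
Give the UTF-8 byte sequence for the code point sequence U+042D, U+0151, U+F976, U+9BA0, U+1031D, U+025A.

U+042D: 2-byte form → D0 AD.
U+0151: 2-byte form → C5 91.
U+F976: 3-byte form → EF A5 B6.
U+9BA0: 3-byte form → E9 AE A0.
U+1031D: 4-byte form → F0 90 8C 9D.
U+025A: 2-byte form → C9 9A.
Concatenated (16 bytes): D0 AD C5 91 EF A5 B6 E9 AE A0 F0 90 8C 9D C9 9A.

D0 AD C5 91 EF A5 B6 E9 AE A0 F0 90 8C 9D C9 9A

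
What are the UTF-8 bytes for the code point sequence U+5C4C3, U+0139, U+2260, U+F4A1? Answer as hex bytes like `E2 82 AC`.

F1 9C 93 83 C4 B9 E2 89 A0 EF 92 A1

U+5C4C3: 4-byte form → F1 9C 93 83.
U+0139: 2-byte form → C4 B9.
U+2260: 3-byte form → E2 89 A0.
U+F4A1: 3-byte form → EF 92 A1.
Concatenated (12 bytes): F1 9C 93 83 C4 B9 E2 89 A0 EF 92 A1.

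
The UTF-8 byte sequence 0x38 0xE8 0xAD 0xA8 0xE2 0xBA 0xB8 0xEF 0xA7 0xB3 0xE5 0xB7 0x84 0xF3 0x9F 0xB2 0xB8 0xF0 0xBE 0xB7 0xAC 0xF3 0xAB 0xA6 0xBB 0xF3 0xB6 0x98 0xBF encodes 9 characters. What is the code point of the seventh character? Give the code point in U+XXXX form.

U+3EDEC

Offset 0: leading byte 0x38 = 00111000 → 1-byte char #1 = 38.
Offset 1: leading byte 0xE8 = 11101000 → 3-byte char #2 = E8 AD A8.
Offset 4: leading byte 0xE2 = 11100010 → 3-byte char #3 = E2 BA B8.
Offset 7: leading byte 0xEF = 11101111 → 3-byte char #4 = EF A7 B3.
Offset 10: leading byte 0xE5 = 11100101 → 3-byte char #5 = E5 B7 84.
Offset 13: leading byte 0xF3 = 11110011 → 4-byte char #6 = F3 9F B2 B8.
Offset 17: leading byte 0xF0 = 11110000 → 4-byte char #7 = F0 BE B7 AC.
Leading byte 0xF0 = 11110000 matches 11110xxx → 4-byte sequence.
Byte 1: 0xF0 = 11110000, payload 000 (3 bits).
Byte 2: 0xBE = 10111110 (10xxxxxx ✓), payload 111110.
Byte 3: 0xB7 = 10110111 (10xxxxxx ✓), payload 110111.
Byte 4: 0xAC = 10101100 (10xxxxxx ✓), payload 101100.
Concatenate: 000111110110111101100 = 0x3EDEC (21 bits → U+3EDEC).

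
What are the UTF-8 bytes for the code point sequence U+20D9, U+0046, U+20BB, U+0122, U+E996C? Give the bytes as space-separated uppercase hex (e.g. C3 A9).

U+20D9: 3-byte form → E2 83 99.
U+0046: 1-byte form → 46.
U+20BB: 3-byte form → E2 82 BB.
U+0122: 2-byte form → C4 A2.
U+E996C: 4-byte form → F3 A9 A5 AC.
Concatenated (13 bytes): E2 83 99 46 E2 82 BB C4 A2 F3 A9 A5 AC.

E2 83 99 46 E2 82 BB C4 A2 F3 A9 A5 AC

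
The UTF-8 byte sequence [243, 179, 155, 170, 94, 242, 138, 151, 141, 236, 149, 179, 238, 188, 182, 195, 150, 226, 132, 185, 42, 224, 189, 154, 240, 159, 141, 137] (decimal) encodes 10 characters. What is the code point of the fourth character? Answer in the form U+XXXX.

Offset 0: leading byte 0xF3 = 11110011 → 4-byte char #1 = F3 B3 9B AA.
Offset 4: leading byte 0x5E = 01011110 → 1-byte char #2 = 5E.
Offset 5: leading byte 0xF2 = 11110010 → 4-byte char #3 = F2 8A 97 8D.
Offset 9: leading byte 0xEC = 11101100 → 3-byte char #4 = EC 95 B3.
Leading byte 0xEC = 11101100 matches 1110xxxx → 3-byte sequence.
Byte 1: 0xEC = 11101100, payload 1100 (4 bits).
Byte 2: 0x95 = 10010101 (10xxxxxx ✓), payload 010101.
Byte 3: 0xB3 = 10110011 (10xxxxxx ✓), payload 110011.
Concatenate: 1100010101110011 = 0xC573 (16 bits → U+C573).

U+C573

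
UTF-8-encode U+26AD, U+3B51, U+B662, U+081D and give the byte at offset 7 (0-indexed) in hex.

U+26AD → 3-byte form E2 9A AD at offsets 0–2.
U+3B51 → 3-byte form E3 AD 91 at offsets 3–5.
U+B662 → 3-byte form EB 99 A2 at offsets 6–8.
Offset 7 falls in char 3's range; it's byte 2 of EB 99 A2 = 0x99.

0x99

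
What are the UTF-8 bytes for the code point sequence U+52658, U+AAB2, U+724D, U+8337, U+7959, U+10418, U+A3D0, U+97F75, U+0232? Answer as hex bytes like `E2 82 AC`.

F1 92 99 98 EA AA B2 E7 89 8D E8 8C B7 E7 A5 99 F0 90 90 98 EA 8F 90 F2 97 BD B5 C8 B2

U+52658: 4-byte form → F1 92 99 98.
U+AAB2: 3-byte form → EA AA B2.
U+724D: 3-byte form → E7 89 8D.
U+8337: 3-byte form → E8 8C B7.
U+7959: 3-byte form → E7 A5 99.
U+10418: 4-byte form → F0 90 90 98.
U+A3D0: 3-byte form → EA 8F 90.
U+97F75: 4-byte form → F2 97 BD B5.
U+0232: 2-byte form → C8 B2.
Concatenated (29 bytes): F1 92 99 98 EA AA B2 E7 89 8D E8 8C B7 E7 A5 99 F0 90 90 98 EA 8F 90 F2 97 BD B5 C8 B2.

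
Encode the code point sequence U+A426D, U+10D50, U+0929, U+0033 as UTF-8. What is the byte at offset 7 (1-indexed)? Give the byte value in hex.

1-indexed offset 7 is 0-indexed offset 6.
U+A426D → 4-byte form F2 A4 89 AD at offsets 0–3.
U+10D50 → 4-byte form F0 90 B5 90 at offsets 4–7.
Offset 6 falls in char 2's range; it's byte 3 of F0 90 B5 90 = 0xB5.

0xB5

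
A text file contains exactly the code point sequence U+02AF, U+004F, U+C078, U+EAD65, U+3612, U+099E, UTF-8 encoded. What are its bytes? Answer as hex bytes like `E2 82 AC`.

U+02AF: 2-byte form → CA AF.
U+004F: 1-byte form → 4F.
U+C078: 3-byte form → EC 81 B8.
U+EAD65: 4-byte form → F3 AA B5 A5.
U+3612: 3-byte form → E3 98 92.
U+099E: 3-byte form → E0 A6 9E.
Concatenated (16 bytes): CA AF 4F EC 81 B8 F3 AA B5 A5 E3 98 92 E0 A6 9E.

CA AF 4F EC 81 B8 F3 AA B5 A5 E3 98 92 E0 A6 9E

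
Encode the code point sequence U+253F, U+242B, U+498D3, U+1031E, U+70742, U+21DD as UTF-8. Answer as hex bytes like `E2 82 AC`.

E2 94 BF E2 90 AB F1 89 A3 93 F0 90 8C 9E F1 B0 9D 82 E2 87 9D

U+253F: 3-byte form → E2 94 BF.
U+242B: 3-byte form → E2 90 AB.
U+498D3: 4-byte form → F1 89 A3 93.
U+1031E: 4-byte form → F0 90 8C 9E.
U+70742: 4-byte form → F1 B0 9D 82.
U+21DD: 3-byte form → E2 87 9D.
Concatenated (21 bytes): E2 94 BF E2 90 AB F1 89 A3 93 F0 90 8C 9E F1 B0 9D 82 E2 87 9D.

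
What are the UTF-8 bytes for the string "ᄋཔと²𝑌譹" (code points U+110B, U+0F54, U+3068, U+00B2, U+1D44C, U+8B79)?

U+110B: 3-byte form → E1 84 8B.
U+0F54: 3-byte form → E0 BD 94.
U+3068: 3-byte form → E3 81 A8.
U+00B2: 2-byte form → C2 B2.
U+1D44C: 4-byte form → F0 9D 91 8C.
U+8B79: 3-byte form → E8 AD B9.
Concatenated (18 bytes): E1 84 8B E0 BD 94 E3 81 A8 C2 B2 F0 9D 91 8C E8 AD B9.

E1 84 8B E0 BD 94 E3 81 A8 C2 B2 F0 9D 91 8C E8 AD B9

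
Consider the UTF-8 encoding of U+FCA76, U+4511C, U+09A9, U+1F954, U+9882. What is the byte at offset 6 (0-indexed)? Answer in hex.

0x84

U+FCA76 → 4-byte form F3 BC A9 B6 at offsets 0–3.
U+4511C → 4-byte form F1 85 84 9C at offsets 4–7.
Offset 6 falls in char 2's range; it's byte 3 of F1 85 84 9C = 0x84.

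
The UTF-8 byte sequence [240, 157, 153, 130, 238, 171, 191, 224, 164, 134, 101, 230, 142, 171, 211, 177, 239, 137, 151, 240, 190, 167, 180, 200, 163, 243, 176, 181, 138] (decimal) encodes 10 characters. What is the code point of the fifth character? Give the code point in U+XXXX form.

U+63AB

Offset 0: leading byte 0xF0 = 11110000 → 4-byte char #1 = F0 9D 99 82.
Offset 4: leading byte 0xEE = 11101110 → 3-byte char #2 = EE AB BF.
Offset 7: leading byte 0xE0 = 11100000 → 3-byte char #3 = E0 A4 86.
Offset 10: leading byte 0x65 = 01100101 → 1-byte char #4 = 65.
Offset 11: leading byte 0xE6 = 11100110 → 3-byte char #5 = E6 8E AB.
Leading byte 0xE6 = 11100110 matches 1110xxxx → 3-byte sequence.
Byte 1: 0xE6 = 11100110, payload 0110 (4 bits).
Byte 2: 0x8E = 10001110 (10xxxxxx ✓), payload 001110.
Byte 3: 0xAB = 10101011 (10xxxxxx ✓), payload 101011.
Concatenate: 0110001110101011 = 0x63AB (16 bits → U+63AB).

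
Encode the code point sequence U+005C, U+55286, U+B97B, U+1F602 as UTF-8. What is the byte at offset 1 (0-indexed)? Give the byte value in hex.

0xF1

U+005C → 1-byte form 5C at offsets 0–0.
U+55286 → 4-byte form F1 95 8A 86 at offsets 1–4.
Offset 1 falls in char 2's range; it's byte 1 of F1 95 8A 86 = 0xF1.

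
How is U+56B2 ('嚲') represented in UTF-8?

U+56B2 = 0x56B2 = 22194 decimal. In range U+0800–U+FFFF → 3-byte form: 1110xxxx 10xxxxxx 10xxxxxx.
Binary (16 bits): 0101011010110010.
Split 4+6+6: 0101 | 011010 | 110010.
Byte 1: 11100101 = 0xE5.
Byte 2: 10011010 = 0x9A.
Byte 3: 10110010 = 0xB2.

E5 9A B2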